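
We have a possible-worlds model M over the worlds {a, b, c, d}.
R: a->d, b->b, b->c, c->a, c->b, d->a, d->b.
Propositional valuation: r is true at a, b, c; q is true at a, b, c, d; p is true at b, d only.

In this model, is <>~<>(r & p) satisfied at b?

No

At b: <>~<>(r & p) requires ~<>(r & p) at some successor in {b, c}.
  At b: ~<>(r & p) is false.
  At c: ~<>(r & p) is false.
So <>~<>(r & p) is false at b.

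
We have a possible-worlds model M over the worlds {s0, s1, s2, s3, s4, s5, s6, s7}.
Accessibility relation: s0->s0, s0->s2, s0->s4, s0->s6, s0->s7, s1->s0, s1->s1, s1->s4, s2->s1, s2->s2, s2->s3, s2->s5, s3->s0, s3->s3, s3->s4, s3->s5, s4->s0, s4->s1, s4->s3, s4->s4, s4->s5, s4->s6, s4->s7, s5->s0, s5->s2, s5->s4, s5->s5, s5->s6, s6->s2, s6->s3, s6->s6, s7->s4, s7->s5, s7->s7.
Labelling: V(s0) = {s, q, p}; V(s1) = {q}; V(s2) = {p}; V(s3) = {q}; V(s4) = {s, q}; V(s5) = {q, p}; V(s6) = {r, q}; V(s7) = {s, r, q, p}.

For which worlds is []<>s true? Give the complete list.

Let φ = []<>s. Evaluate φ at each world:
  s0 (successors {s0, s2, s4, s6, s7}): φ is false.
  s1 (successors {s0, s1, s4}): φ is true.
  s2 (successors {s1, s2, s3, s5}): φ is false.
  s3 (successors {s0, s3, s4, s5}): φ is true.
  s4 (successors {s0, s1, s3, s4, s5, s6, s7}): φ is false.
  s5 (successors {s0, s2, s4, s5, s6}): φ is false.
  s6 (successors {s2, s3, s6}): φ is false.
  s7 (successors {s4, s5, s7}): φ is true.
For instance, at s5:
  At s5: []<>s requires <>s at every successor {s0, s2, s4, s5, s6}.
    <>s fails at s2, so []<>s is false at s5.
      At s2: <>s requires s at some successor in {s1, s2, s3, s5}.
        At s1: s is false.
        At s2: s is false.
        At s3: s is false.
        At s5: s is false.
      So <>s is false at s2.
Satisfying worlds: {s1, s3, s7}

s1, s3, s7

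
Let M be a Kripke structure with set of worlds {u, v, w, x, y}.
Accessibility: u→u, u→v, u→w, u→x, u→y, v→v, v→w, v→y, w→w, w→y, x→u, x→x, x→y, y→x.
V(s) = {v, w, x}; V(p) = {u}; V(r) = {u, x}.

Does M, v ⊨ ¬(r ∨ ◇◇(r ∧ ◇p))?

No

At v: r ∨ ◇◇(r ∧ ◇p) is true, so ¬(r ∨ ◇◇(r ∧ ◇p)) is false.
  At v: r is false, ◇◇(r ∧ ◇p) is true, so r ∨ ◇◇(r ∧ ◇p) is true.
    At v: ◇◇(r ∧ ◇p) requires ◇(r ∧ ◇p) at some successor in {v, w, y}.
      ◇(r ∧ ◇p) holds at y, so ◇◇(r ∧ ◇p) is true at v.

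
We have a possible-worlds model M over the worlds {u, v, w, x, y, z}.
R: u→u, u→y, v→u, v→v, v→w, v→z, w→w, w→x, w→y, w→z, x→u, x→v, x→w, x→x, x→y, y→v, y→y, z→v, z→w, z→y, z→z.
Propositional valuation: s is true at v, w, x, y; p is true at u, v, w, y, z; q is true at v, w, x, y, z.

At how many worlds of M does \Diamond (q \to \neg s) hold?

5

Let φ = \Diamond (q \to \neg s). Evaluate φ at each world:
  u (successors {u, y}): φ is true.
  v (successors {u, v, w, z}): φ is true.
  w (successors {w, x, y, z}): φ is true.
  x (successors {u, v, w, x, y}): φ is true.
  y (successors {v, y}): φ is false.
  z (successors {v, w, y, z}): φ is true.
For instance, at y:
  At y: \Diamond (q \to \neg s) requires q \to \neg s at some successor in {v, y}.
    At v: q \to \neg s is false.
    At y: q \to \neg s is false.
  So \Diamond (q \to \neg s) is false at y.
Satisfying worlds: {u, v, w, x, z}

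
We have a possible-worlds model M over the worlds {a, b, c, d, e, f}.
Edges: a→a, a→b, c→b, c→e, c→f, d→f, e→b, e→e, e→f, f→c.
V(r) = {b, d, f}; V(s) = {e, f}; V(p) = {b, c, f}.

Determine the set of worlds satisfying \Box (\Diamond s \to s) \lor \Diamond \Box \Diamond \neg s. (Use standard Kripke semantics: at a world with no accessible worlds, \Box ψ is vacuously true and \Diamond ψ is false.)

Recall that \Box ψ holds at a world iff ψ holds at every accessible world, and \Diamond ψ holds iff ψ holds at some accessible world.
Let φ = \Box (\Diamond s \to s) \lor \Diamond \Box \Diamond \neg s. Evaluate φ at each world:
  a (successors {a, b}): φ is true.
  b (successors ∅): φ is true.
  c (successors {b, e, f}): φ is true.
  d (successors {f}): φ is true.
  e (successors {b, e, f}): φ is true.
  f (successors {c}): φ is false.
For instance, at f:
  At f: \Box (\Diamond s \to s) is false, \Diamond \Box \Diamond \neg s is false, so \Box (\Diamond s \to s) \lor \Diamond \Box \Diamond \neg s is false.
    At f: \Box (\Diamond s \to s) requires \Diamond s \to s at every successor {c}.
      \Diamond s \to s fails at c, so \Box (\Diamond s \to s) is false at f.
    At f: \Diamond \Box \Diamond \neg s requires \Box \Diamond \neg s at some successor in {c}.
      At c: \Box \Diamond \neg s is false.
    So \Diamond \Box \Diamond \neg s is false at f.
Satisfying worlds: {a, b, c, d, e}

a, b, c, d, e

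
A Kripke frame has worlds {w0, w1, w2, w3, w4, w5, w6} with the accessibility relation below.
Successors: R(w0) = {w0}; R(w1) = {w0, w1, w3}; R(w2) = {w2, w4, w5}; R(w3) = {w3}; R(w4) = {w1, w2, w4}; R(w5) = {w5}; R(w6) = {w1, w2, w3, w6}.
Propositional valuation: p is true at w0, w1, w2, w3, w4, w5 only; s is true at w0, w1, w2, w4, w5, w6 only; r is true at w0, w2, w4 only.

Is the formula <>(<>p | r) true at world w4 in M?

At w4: <>(<>p | r) requires <>p | r at some successor in {w1, w2, w4}.
  <>p | r holds at w1, so <>(<>p | r) is true at w4.
    At w1: <>p is true, r is false, so <>p | r is true.
      At w1: <>p requires p at some successor in {w0, w1, w3}.
        p holds at w0, so <>p is true at w1.

Yes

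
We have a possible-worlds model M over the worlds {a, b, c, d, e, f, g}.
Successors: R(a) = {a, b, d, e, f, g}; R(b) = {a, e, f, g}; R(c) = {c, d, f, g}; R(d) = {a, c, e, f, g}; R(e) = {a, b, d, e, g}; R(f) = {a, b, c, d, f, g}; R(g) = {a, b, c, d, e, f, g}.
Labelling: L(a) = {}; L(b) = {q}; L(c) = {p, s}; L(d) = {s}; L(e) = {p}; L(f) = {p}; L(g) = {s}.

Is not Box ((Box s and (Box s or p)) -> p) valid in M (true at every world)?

Let φ = not Box ((Box s and (Box s or p)) -> p). Evaluate φ at each world:
  a (successors {a, b, d, e, f, g}): φ is false.
  b (successors {a, e, f, g}): φ is false.
  c (successors {c, d, f, g}): φ is false.
  d (successors {a, c, e, f, g}): φ is false.
  e (successors {a, b, d, e, g}): φ is false.
  f (successors {a, b, c, d, f, g}): φ is false.
  g (successors {a, b, c, d, e, f, g}): φ is false.
Detail at a (counterexample):
  At a: Box ((Box s and (Box s or p)) -> p) is true, so not Box ((Box s and (Box s or p)) -> p) is false.
    At a: Box ((Box s and (Box s or p)) -> p) requires (Box s and (Box s or p)) -> p at every successor {a, b, d, e, f, g}.
      At a: (Box s and (Box s or p)) -> p is true.
      At b: (Box s and (Box s or p)) -> p is true.
      At d: (Box s and (Box s or p)) -> p is true.
      At e: (Box s and (Box s or p)) -> p is true.
      At f: (Box s and (Box s or p)) -> p is true.
      At g: (Box s and (Box s or p)) -> p is true.
    So Box ((Box s and (Box s or p)) -> p) is true at a.

No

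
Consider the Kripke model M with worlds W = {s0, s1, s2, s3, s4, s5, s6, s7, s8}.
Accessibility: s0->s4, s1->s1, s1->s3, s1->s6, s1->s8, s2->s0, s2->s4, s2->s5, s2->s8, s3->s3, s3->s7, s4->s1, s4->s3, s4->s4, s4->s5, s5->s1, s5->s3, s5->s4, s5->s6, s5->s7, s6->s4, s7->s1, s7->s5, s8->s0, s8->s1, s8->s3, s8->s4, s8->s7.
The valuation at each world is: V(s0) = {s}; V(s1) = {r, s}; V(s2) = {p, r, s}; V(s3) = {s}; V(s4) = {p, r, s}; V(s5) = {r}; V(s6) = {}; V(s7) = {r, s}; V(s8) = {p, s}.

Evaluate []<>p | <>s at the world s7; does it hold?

Yes

Recall that []ψ holds at a world iff ψ holds at every accessible world, and <>ψ holds iff ψ holds at some accessible world.
At s7: []<>p is true, <>s is true, so []<>p | <>s is true.
  At s7: []<>p requires <>p at every successor {s1, s5}.
      At s1: <>p requires p at some successor in {s1, s3, s6, s8}.
        p holds at s8, so <>p is true at s1.
      At s5: <>p requires p at some successor in {s1, s3, s4, s6, s7}.
        p holds at s4, so <>p is true at s5.
  So []<>p is true at s7.
  At s7: <>s requires s at some successor in {s1, s5}.
    s holds at s1, so <>s is true at s7.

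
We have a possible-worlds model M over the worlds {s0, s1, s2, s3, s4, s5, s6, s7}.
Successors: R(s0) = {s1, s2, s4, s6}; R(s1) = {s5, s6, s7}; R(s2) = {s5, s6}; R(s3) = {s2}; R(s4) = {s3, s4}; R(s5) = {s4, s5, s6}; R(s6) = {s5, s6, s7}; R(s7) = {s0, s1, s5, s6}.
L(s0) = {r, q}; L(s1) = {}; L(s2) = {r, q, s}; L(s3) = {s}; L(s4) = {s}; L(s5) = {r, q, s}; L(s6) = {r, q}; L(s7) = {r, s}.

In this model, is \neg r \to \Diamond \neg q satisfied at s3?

No

At s3: \neg r is true, \Diamond \neg q is false, so \neg r \to \Diamond \neg q is false.
  At s3: \Diamond \neg q requires \neg q at some successor in {s2}.
    At s2: \neg q is false.
  So \Diamond \neg q is false at s3.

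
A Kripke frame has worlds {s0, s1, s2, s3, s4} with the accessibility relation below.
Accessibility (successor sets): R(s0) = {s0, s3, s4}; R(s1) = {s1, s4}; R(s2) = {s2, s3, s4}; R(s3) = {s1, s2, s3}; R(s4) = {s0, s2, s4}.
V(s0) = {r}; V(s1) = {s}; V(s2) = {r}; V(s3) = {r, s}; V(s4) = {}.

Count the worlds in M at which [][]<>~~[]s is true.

Recall that []ψ holds at a world iff ψ holds at every accessible world, and <>ψ holds iff ψ holds at some accessible world.
Let φ = [][]<>~~[]s. Evaluate φ at each world:
  s0 (successors {s0, s3, s4}): φ is false.
  s1 (successors {s1, s4}): φ is false.
  s2 (successors {s2, s3, s4}): φ is false.
  s3 (successors {s1, s2, s3}): φ is false.
  s4 (successors {s0, s2, s4}): φ is false.
For instance, at s4:
  At s4: [][]<>~~[]s requires []<>~~[]s at every successor {s0, s2, s4}.
    []<>~~[]s fails at s0, so [][]<>~~[]s is false at s4.
      At s0: []<>~~[]s requires <>~~[]s at every successor {s0, s3, s4}.
        <>~~[]s fails at s0, so []<>~~[]s is false at s0.
Satisfying worlds: none.

0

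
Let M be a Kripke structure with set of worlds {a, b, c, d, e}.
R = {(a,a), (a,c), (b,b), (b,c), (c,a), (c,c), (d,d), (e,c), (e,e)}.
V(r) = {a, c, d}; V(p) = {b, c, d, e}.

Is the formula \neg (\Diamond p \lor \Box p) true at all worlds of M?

Let φ = \neg (\Diamond p \lor \Box p). Evaluate φ at each world:
  a (successors {a, c}): φ is false.
  b (successors {b, c}): φ is false.
  c (successors {a, c}): φ is false.
  d (successors {d}): φ is false.
  e (successors {c, e}): φ is false.
Detail at a (counterexample):
  At a: \Diamond p \lor \Box p is true, so \neg (\Diamond p \lor \Box p) is false.
    At a: \Diamond p is true, \Box p is false, so \Diamond p \lor \Box p is true.
      At a: \Diamond p requires p at some successor in {a, c}.
        p holds at c, so \Diamond p is true at a.
      At a: \Box p requires p at every successor {a, c}.
        p fails at a, so \Box p is false at a.

No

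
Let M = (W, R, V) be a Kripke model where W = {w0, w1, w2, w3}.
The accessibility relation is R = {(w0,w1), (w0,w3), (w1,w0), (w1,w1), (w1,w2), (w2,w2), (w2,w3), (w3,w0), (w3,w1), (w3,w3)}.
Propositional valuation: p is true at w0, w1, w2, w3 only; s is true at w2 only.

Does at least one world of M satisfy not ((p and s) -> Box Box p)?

No

Let φ = not ((p and s) -> Box Box p). Evaluate φ at each world:
  w0 (successors {w1, w3}): φ is false.
  w1 (successors {w0, w1, w2}): φ is false.
  w2 (successors {w2, w3}): φ is false.
  w3 (successors {w0, w1, w3}): φ is false.
For instance, at w3:
  At w3: (p and s) -> Box Box p is true, so not ((p and s) -> Box Box p) is false.
    At w3: p and s is false, Box Box p is true, so (p and s) -> Box Box p is true.
      At w3: Box Box p requires Box p at every successor {w0, w1, w3}.
        At w0: Box p is true.
        At w1: Box p is true.
        At w3: Box p is true.
      So Box Box p is true at w3.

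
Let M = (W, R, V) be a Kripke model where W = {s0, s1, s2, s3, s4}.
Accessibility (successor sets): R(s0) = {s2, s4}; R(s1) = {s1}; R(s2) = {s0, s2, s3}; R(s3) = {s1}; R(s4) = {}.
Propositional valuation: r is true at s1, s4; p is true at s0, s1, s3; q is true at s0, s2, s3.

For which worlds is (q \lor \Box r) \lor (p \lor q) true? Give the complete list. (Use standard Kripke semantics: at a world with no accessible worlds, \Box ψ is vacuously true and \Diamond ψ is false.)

Let φ = (q \lor \Box r) \lor (p \lor q). Evaluate φ at each world:
  s0 (successors {s2, s4}): φ is true.
  s1 (successors {s1}): φ is true.
  s2 (successors {s0, s2, s3}): φ is true.
  s3 (successors {s1}): φ is true.
  s4 (successors ∅): φ is true.
For instance, at s3:
  At s3: q \lor \Box r is true, p \lor q is true, so (q \lor \Box r) \lor (p \lor q) is true.
    At s3: q is true, \Box r is true, so q \lor \Box r is true.
      At s3: \Box r requires r at every successor {s1}.
        At s1: r is true.
      So \Box r is true at s3.
Satisfying worlds: {s0, s1, s2, s3, s4}

s0, s1, s2, s3, s4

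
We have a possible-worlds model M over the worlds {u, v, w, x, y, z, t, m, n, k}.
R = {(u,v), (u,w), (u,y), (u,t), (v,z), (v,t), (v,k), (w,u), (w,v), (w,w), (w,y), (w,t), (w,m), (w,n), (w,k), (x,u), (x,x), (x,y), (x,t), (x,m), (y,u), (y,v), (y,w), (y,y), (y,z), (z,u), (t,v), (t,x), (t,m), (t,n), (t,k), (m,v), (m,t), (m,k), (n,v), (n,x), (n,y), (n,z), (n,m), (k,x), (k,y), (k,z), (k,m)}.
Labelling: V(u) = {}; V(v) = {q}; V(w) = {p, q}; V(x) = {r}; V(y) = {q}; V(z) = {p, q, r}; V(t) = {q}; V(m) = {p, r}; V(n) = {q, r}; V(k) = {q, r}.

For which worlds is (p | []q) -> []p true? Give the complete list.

x, y, t, n, k

Let φ = (p | []q) -> []p. Evaluate φ at each world:
  u (successors {v, w, y, t}): φ is false.
  v (successors {z, t, k}): φ is false.
  w (successors {u, v, w, y, t, m, n, k}): φ is false.
  x (successors {u, x, y, t, m}): φ is true.
  y (successors {u, v, w, y, z}): φ is true.
  z (successors {u}): φ is false.
  t (successors {v, x, m, n, k}): φ is true.
  m (successors {v, t, k}): φ is false.
  n (successors {v, x, y, z, m}): φ is true.
  k (successors {x, y, z, m}): φ is true.
For instance, at m:
  At m: p | []q is true, []p is false, so (p | []q) -> []p is false.
    At m: p is true, []q is true, so p | []q is true.
      At m: []q requires q at every successor {v, t, k}.
        At v: q is true.
        At t: q is true.
        At k: q is true.
      So []q is true at m.
    At m: []p requires p at every successor {v, t, k}.
      p fails at v, so []p is false at m.
Satisfying worlds: {x, y, t, n, k}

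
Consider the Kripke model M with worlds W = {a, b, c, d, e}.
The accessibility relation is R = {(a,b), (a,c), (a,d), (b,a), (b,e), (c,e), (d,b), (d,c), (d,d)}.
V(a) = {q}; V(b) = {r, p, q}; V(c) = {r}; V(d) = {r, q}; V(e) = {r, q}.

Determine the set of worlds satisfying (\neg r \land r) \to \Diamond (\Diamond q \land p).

a, b, c, d, e

Recall that \Diamond ψ holds at a world iff ψ holds at some accessible world.
Let φ = (\neg r \land r) \to \Diamond (\Diamond q \land p). Evaluate φ at each world:
  a (successors {b, c, d}): φ is true.
  b (successors {a, e}): φ is true.
  c (successors {e}): φ is true.
  d (successors {b, c, d}): φ is true.
  e (successors ∅): φ is true.
For instance, at c:
  At c: \neg r \land r is false, \Diamond (\Diamond q \land p) is false, so (\neg r \land r) \to \Diamond (\Diamond q \land p) is true.
    At c: \Diamond (\Diamond q \land p) requires \Diamond q \land p at some successor in {e}.
      At e: \Diamond q \land p is false.
    So \Diamond (\Diamond q \land p) is false at c.
Satisfying worlds: {a, b, c, d, e}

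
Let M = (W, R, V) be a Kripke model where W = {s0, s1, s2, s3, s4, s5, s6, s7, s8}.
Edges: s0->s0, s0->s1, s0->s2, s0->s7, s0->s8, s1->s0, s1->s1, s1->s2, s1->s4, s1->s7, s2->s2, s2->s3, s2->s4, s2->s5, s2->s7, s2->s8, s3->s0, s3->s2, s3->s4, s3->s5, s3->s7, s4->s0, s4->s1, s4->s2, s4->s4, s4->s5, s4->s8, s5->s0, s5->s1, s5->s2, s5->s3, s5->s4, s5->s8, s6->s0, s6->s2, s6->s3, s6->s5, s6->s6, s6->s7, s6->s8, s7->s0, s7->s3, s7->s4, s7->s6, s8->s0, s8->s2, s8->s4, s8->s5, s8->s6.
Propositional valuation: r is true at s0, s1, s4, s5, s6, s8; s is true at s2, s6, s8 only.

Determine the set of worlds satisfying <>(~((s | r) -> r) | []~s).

Recall that []ψ holds at a world iff ψ holds at every accessible world, and <>ψ holds iff ψ holds at some accessible world.
Let φ = <>(~((s | r) -> r) | []~s). Evaluate φ at each world:
  s0 (successors {s0, s1, s2, s7, s8}): φ is true.
  s1 (successors {s0, s1, s2, s4, s7}): φ is true.
  s2 (successors {s2, s3, s4, s5, s7, s8}): φ is true.
  s3 (successors {s0, s2, s4, s5, s7}): φ is true.
  s4 (successors {s0, s1, s2, s4, s5, s8}): φ is true.
  s5 (successors {s0, s1, s2, s3, s4, s8}): φ is true.
  s6 (successors {s0, s2, s3, s5, s6, s7, s8}): φ is true.
  s7 (successors {s0, s3, s4, s6}): φ is false.
  s8 (successors {s0, s2, s4, s5, s6}): φ is true.
For instance, at s4:
  At s4: <>(~((s | r) -> r) | []~s) requires ~((s | r) -> r) | []~s at some successor in {s0, s1, s2, s4, s5, s8}.
    ~((s | r) -> r) | []~s holds at s2, so <>(~((s | r) -> r) | []~s) is true at s4.
      At s2: ~((s | r) -> r) is true, []~s is false, so ~((s | r) -> r) | []~s is true.
Satisfying worlds: {s0, s1, s2, s3, s4, s5, s6, s8}

s0, s1, s2, s3, s4, s5, s6, s8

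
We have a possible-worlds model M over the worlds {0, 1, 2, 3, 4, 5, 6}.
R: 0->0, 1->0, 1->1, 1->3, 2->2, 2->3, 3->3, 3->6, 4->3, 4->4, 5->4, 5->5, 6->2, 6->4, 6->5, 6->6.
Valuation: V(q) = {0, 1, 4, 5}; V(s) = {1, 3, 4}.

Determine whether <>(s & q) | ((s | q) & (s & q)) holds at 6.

Recall that <>ψ holds at a world iff ψ holds at some accessible world.
At 6: <>(s & q) is true, (s | q) & (s & q) is false, so <>(s & q) | ((s | q) & (s & q)) is true.
  At 6: <>(s & q) requires s & q at some successor in {2, 4, 5, 6}.
    s & q holds at 4, so <>(s & q) is true at 6.

Yes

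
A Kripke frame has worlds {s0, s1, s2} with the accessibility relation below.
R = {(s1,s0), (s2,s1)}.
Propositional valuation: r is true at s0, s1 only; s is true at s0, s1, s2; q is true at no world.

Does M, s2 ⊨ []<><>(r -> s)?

Recall that []ψ holds at a world iff ψ holds at every accessible world, and <>ψ holds iff ψ holds at some accessible world.
At s2: []<><>(r -> s) requires <><>(r -> s) at every successor {s1}.
  <><>(r -> s) fails at s1, so []<><>(r -> s) is false at s2.
    At s1: <><>(r -> s) requires <>(r -> s) at some successor in {s0}.
      At s0: <>(r -> s) is false.
    So <><>(r -> s) is false at s1.

No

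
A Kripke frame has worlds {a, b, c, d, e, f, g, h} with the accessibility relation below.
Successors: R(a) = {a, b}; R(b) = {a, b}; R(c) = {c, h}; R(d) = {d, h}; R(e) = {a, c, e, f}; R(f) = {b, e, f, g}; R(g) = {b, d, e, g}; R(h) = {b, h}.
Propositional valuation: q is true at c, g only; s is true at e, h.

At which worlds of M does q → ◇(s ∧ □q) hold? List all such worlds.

Let φ = q → ◇(s ∧ □q). Evaluate φ at each world:
  a (successors {a, b}): φ is true.
  b (successors {a, b}): φ is true.
  c (successors {c, h}): φ is false.
  d (successors {d, h}): φ is true.
  e (successors {a, c, e, f}): φ is true.
  f (successors {b, e, f, g}): φ is true.
  g (successors {b, d, e, g}): φ is false.
  h (successors {b, h}): φ is true.
For instance, at b:
  At b: q is false, ◇(s ∧ □q) is false, so q → ◇(s ∧ □q) is true.
    At b: ◇(s ∧ □q) requires s ∧ □q at some successor in {a, b}.
      At a: s ∧ □q is false.
      At b: s ∧ □q is false.
    So ◇(s ∧ □q) is false at b.
Satisfying worlds: {a, b, d, e, f, h}

a, b, d, e, f, h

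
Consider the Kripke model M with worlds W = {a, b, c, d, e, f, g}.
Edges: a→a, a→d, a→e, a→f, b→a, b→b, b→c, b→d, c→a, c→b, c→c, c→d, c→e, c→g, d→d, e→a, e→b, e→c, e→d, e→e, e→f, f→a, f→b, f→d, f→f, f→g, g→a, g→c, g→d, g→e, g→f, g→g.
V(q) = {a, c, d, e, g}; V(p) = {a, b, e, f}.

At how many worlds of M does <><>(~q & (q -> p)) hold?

Recall that <>ψ holds at a world iff ψ holds at some accessible world.
Let φ = <><>(~q & (q -> p)). Evaluate φ at each world:
  a (successors {a, d, e, f}): φ is true.
  b (successors {a, b, c, d}): φ is true.
  c (successors {a, b, c, d, e, g}): φ is true.
  d (successors {d}): φ is false.
  e (successors {a, b, c, d, e, f}): φ is true.
  f (successors {a, b, d, f, g}): φ is true.
  g (successors {a, c, d, e, f, g}): φ is true.
For instance, at e:
  At e: <><>(~q & (q -> p)) requires <>(~q & (q -> p)) at some successor in {a, b, c, d, e, f}.
    <>(~q & (q -> p)) holds at a, so <><>(~q & (q -> p)) is true at e.
      At a: <>(~q & (q -> p)) requires ~q & (q -> p) at some successor in {a, d, e, f}.
        ~q & (q -> p) holds at f, so <>(~q & (q -> p)) is true at a.
Satisfying worlds: {a, b, c, e, f, g}

6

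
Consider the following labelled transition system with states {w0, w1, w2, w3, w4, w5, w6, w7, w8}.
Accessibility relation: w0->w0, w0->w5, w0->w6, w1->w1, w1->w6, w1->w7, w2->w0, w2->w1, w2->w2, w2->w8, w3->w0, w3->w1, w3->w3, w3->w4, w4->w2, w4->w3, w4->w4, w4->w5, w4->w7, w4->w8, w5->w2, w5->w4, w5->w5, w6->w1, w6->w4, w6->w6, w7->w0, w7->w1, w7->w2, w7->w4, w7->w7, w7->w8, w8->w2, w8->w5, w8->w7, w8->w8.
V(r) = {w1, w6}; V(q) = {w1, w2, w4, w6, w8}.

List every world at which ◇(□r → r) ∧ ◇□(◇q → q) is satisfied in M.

w0, w1, w6

Let φ = ◇(□r → r) ∧ ◇□(◇q → q). Evaluate φ at each world:
  w0 (successors {w0, w5, w6}): φ is true.
  w1 (successors {w1, w6, w7}): φ is true.
  w2 (successors {w0, w1, w2, w8}): φ is false.
  w3 (successors {w0, w1, w3, w4}): φ is false.
  w4 (successors {w2, w3, w4, w5, w7, w8}): φ is false.
  w5 (successors {w2, w4, w5}): φ is false.
  w6 (successors {w1, w4, w6}): φ is true.
  w7 (successors {w0, w1, w2, w4, w7, w8}): φ is false.
  w8 (successors {w2, w5, w7, w8}): φ is false.
For instance, at w6:
  At w6: ◇(□r → r) is true, ◇□(◇q → q) is true, so ◇(□r → r) ∧ ◇□(◇q → q) is true.
    At w6: ◇(□r → r) requires □r → r at some successor in {w1, w4, w6}.
      □r → r holds at w1, so ◇(□r → r) is true at w6.
    At w6: ◇□(◇q → q) requires □(◇q → q) at some successor in {w1, w4, w6}.
      □(◇q → q) holds at w6, so ◇□(◇q → q) is true at w6.
Satisfying worlds: {w0, w1, w6}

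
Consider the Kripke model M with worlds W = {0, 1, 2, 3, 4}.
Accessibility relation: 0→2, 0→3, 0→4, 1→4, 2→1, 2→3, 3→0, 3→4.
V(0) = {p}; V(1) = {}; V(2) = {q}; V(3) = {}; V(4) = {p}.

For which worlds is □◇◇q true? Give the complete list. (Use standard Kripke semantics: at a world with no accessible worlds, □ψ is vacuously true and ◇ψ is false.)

4

Let φ = □◇◇q. Evaluate φ at each world:
  0 (successors {2, 3, 4}): φ is false.
  1 (successors {4}): φ is false.
  2 (successors {1, 3}): φ is false.
  3 (successors {0, 4}): φ is false.
  4 (successors ∅): φ is true.
For instance, at 3:
  At 3: □◇◇q requires ◇◇q at every successor {0, 4}.
    ◇◇q fails at 0, so □◇◇q is false at 3.
      At 0: ◇◇q requires ◇q at some successor in {2, 3, 4}.
        At 2: ◇q is false.
        At 3: ◇q is false.
        At 4: ◇q is false.
      So ◇◇q is false at 0.
Satisfying worlds: {4}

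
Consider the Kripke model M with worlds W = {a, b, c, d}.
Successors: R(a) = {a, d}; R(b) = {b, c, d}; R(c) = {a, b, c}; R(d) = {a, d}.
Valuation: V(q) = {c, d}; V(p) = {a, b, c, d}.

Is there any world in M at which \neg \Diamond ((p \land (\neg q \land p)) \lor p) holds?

No

Let φ = \neg \Diamond ((p \land (\neg q \land p)) \lor p). Evaluate φ at each world:
  a (successors {a, d}): φ is false.
  b (successors {b, c, d}): φ is false.
  c (successors {a, b, c}): φ is false.
  d (successors {a, d}): φ is false.
For instance, at c:
  At c: \Diamond ((p \land (\neg q \land p)) \lor p) is true, so \neg \Diamond ((p \land (\neg q \land p)) \lor p) is false.
    At c: \Diamond ((p \land (\neg q \land p)) \lor p) requires (p \land (\neg q \land p)) \lor p at some successor in {a, b, c}.
      (p \land (\neg q \land p)) \lor p holds at a, so \Diamond ((p \land (\neg q \land p)) \lor p) is true at c.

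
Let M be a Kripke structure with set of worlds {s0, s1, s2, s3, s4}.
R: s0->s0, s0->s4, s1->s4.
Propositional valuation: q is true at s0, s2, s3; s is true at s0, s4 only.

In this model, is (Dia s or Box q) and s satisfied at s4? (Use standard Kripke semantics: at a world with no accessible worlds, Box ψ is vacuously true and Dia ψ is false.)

Yes

At s4: Dia s or Box q is true, s is true, so (Dia s or Box q) and s is true.
  At s4: Dia s is false, Box q is true, so Dia s or Box q is true.
    At s4: no accessible worlds, so Dia s is false.
    At s4: no accessible worlds, so Box q holds vacuously.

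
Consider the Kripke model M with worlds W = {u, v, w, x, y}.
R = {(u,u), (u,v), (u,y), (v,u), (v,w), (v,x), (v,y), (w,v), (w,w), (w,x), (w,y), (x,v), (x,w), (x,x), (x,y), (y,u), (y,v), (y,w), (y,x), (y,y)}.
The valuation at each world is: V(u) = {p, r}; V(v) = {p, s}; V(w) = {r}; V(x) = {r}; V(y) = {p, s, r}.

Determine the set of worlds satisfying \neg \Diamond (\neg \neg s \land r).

none

Let φ = \neg \Diamond (\neg \neg s \land r). Evaluate φ at each world:
  u (successors {u, v, y}): φ is false.
  v (successors {u, w, x, y}): φ is false.
  w (successors {v, w, x, y}): φ is false.
  x (successors {v, w, x, y}): φ is false.
  y (successors {u, v, w, x, y}): φ is false.
For instance, at x:
  At x: \Diamond (\neg \neg s \land r) is true, so \neg \Diamond (\neg \neg s \land r) is false.
    At x: \Diamond (\neg \neg s \land r) requires \neg \neg s \land r at some successor in {v, w, x, y}.
      \neg \neg s \land r holds at y, so \Diamond (\neg \neg s \land r) is true at x.
Satisfying worlds: none.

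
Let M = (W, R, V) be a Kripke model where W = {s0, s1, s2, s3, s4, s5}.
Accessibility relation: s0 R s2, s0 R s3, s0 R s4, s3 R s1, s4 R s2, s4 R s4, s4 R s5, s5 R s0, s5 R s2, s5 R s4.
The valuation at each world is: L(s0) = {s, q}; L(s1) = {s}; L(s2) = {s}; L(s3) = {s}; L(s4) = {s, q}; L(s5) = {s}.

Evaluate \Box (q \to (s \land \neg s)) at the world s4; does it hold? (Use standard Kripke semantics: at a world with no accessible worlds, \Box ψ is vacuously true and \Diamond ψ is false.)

At s4: \Box (q \to (s \land \neg s)) requires q \to (s \land \neg s) at every successor {s2, s4, s5}.
  q \to (s \land \neg s) fails at s4, so \Box (q \to (s \land \neg s)) is false at s4.

No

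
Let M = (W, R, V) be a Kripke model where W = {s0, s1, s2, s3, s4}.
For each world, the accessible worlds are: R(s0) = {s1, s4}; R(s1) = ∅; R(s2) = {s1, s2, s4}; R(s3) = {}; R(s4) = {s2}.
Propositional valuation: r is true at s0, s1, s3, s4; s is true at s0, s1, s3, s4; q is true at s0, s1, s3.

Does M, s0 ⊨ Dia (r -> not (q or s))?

No

Recall that Dia ψ holds at a world iff ψ holds at some accessible world.
At s0: Dia (r -> not (q or s)) requires r -> not (q or s) at some successor in {s1, s4}.
  At s1: r -> not (q or s) is false.
  At s4: r -> not (q or s) is false.
So Dia (r -> not (q or s)) is false at s0.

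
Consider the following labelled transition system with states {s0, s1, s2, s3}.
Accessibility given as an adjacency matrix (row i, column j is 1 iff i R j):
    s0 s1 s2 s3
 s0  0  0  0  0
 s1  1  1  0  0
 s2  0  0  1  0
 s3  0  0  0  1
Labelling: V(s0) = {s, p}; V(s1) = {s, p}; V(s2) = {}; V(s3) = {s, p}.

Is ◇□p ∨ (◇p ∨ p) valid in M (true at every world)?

No

Recall that □ψ holds at a world iff ψ holds at every accessible world, and ◇ψ holds iff ψ holds at some accessible world.
Let φ = ◇□p ∨ (◇p ∨ p). Evaluate φ at each world:
  s0 (successors ∅): φ is true.
  s1 (successors {s0, s1}): φ is true.
  s2 (successors {s2}): φ is false.
  s3 (successors {s3}): φ is true.
Detail at s2 (counterexample):
  At s2: ◇□p is false, ◇p ∨ p is false, so ◇□p ∨ (◇p ∨ p) is false.
    At s2: ◇□p requires □p at some successor in {s2}.
      At s2: □p is false.
    So ◇□p is false at s2.
    At s2: ◇p is false, p is false, so ◇p ∨ p is false.
      At s2: ◇p requires p at some successor in {s2}.
        At s2: p is false.
      So ◇p is false at s2.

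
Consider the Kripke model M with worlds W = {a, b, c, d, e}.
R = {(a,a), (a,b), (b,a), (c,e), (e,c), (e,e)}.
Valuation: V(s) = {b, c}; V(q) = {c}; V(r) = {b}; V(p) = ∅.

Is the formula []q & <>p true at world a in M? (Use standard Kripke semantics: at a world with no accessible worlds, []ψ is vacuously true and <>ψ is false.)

Recall that []ψ holds at a world iff ψ holds at every accessible world, and <>ψ holds iff ψ holds at some accessible world.
At a: []q is false, <>p is false, so []q & <>p is false.
  At a: []q requires q at every successor {a, b}.
    q fails at a, so []q is false at a.
  At a: <>p requires p at some successor in {a, b}.
    At a: p is false.
    At b: p is false.
  So <>p is false at a.

No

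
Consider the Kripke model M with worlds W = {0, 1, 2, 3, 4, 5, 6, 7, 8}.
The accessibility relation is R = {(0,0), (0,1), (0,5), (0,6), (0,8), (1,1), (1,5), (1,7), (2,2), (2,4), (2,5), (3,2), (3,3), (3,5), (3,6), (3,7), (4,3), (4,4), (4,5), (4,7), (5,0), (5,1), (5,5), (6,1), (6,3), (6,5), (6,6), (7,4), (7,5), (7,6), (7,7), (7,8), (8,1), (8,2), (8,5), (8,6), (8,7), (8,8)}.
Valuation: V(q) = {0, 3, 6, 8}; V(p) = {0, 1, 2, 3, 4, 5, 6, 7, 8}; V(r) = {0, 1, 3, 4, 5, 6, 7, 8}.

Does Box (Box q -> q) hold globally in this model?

Yes

Let φ = Box (Box q -> q). Evaluate φ at each world:
  0 (successors {0, 1, 5, 6, 8}): φ is true.
  1 (successors {1, 5, 7}): φ is true.
  2 (successors {2, 4, 5}): φ is true.
  3 (successors {2, 3, 5, 6, 7}): φ is true.
  4 (successors {3, 4, 5, 7}): φ is true.
  5 (successors {0, 1, 5}): φ is true.
  6 (successors {1, 3, 5, 6}): φ is true.
  7 (successors {4, 5, 6, 7, 8}): φ is true.
  8 (successors {1, 2, 5, 6, 7, 8}): φ is true.
For instance, at 5:
  At 5: Box (Box q -> q) requires Box q -> q at every successor {0, 1, 5}.
      At 0: Box q is false, q is true, so Box q -> q is true.
      At 1: Box q is false, q is false, so Box q -> q is true.
      At 5: Box q is false, q is false, so Box q -> q is true.
  So Box (Box q -> q) is true at 5.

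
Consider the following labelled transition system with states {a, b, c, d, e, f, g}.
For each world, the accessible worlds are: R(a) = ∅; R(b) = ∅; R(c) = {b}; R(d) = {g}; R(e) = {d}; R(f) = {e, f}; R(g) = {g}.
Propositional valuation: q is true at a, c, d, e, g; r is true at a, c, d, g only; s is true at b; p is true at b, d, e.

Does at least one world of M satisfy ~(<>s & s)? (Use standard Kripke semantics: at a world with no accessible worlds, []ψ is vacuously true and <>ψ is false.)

Let φ = ~(<>s & s). Evaluate φ at each world:
  a (successors ∅): φ is true.
  b (successors ∅): φ is true.
  c (successors {b}): φ is true.
  d (successors {g}): φ is true.
  e (successors {d}): φ is true.
  f (successors {e, f}): φ is true.
  g (successors {g}): φ is true.
Detail at a (witness):
  At a: <>s & s is false, so ~(<>s & s) is true.
    At a: <>s is false, s is false, so <>s & s is false.
      At a: no accessible worlds, so <>s is false.

Yes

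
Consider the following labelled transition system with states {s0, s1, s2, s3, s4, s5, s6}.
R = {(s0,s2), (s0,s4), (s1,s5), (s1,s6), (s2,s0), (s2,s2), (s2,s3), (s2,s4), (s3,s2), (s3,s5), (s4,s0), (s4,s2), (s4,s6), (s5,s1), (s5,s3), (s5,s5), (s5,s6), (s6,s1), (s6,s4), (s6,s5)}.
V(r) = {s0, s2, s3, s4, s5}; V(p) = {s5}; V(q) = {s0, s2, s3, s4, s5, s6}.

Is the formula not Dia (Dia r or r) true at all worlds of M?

Let φ = not Dia (Dia r or r). Evaluate φ at each world:
  s0 (successors {s2, s4}): φ is false.
  s1 (successors {s5, s6}): φ is false.
  s2 (successors {s0, s2, s3, s4}): φ is false.
  s3 (successors {s2, s5}): φ is false.
  s4 (successors {s0, s2, s6}): φ is false.
  s5 (successors {s1, s3, s5, s6}): φ is false.
  s6 (successors {s1, s4, s5}): φ is false.
Detail at s0 (counterexample):
  At s0: Dia (Dia r or r) is true, so not Dia (Dia r or r) is false.
    At s0: Dia (Dia r or r) requires Dia r or r at some successor in {s2, s4}.
      Dia r or r holds at s2, so Dia (Dia r or r) is true at s0.

No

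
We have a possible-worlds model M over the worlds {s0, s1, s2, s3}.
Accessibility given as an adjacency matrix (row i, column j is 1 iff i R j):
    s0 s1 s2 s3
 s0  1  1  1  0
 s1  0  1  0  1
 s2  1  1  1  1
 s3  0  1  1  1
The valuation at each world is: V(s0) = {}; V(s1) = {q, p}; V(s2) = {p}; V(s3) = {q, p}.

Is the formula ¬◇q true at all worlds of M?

No

Recall that ◇ψ holds at a world iff ψ holds at some accessible world.
Let φ = ¬◇q. Evaluate φ at each world:
  s0 (successors {s0, s1, s2}): φ is false.
  s1 (successors {s1, s3}): φ is false.
  s2 (successors {s0, s1, s2, s3}): φ is false.
  s3 (successors {s1, s2, s3}): φ is false.
Detail at s0 (counterexample):
  At s0: ◇q is true, so ¬◇q is false.
    At s0: ◇q requires q at some successor in {s0, s1, s2}.
      q holds at s1, so ◇q is true at s0.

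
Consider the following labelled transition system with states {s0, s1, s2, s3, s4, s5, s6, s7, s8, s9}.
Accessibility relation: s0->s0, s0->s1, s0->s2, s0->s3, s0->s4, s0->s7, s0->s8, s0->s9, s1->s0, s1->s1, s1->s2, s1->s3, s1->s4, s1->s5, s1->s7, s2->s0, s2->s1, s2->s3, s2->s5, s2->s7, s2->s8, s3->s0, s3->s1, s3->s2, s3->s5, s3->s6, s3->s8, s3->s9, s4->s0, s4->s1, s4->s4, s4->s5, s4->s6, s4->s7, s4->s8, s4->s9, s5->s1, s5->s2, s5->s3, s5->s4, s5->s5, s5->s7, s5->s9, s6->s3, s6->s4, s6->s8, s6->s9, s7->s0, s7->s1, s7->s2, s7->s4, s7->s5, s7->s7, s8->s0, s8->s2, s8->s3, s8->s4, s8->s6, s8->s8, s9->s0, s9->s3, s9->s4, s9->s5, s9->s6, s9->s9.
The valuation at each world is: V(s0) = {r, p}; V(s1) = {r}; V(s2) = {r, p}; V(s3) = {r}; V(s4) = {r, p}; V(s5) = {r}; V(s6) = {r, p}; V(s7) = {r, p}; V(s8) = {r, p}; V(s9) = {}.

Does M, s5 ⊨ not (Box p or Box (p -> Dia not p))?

No

Recall that Box ψ holds at a world iff ψ holds at every accessible world, and Dia ψ holds iff ψ holds at some accessible world.
At s5: Box p or Box (p -> Dia not p) is true, so not (Box p or Box (p -> Dia not p)) is false.
  At s5: Box p is false, Box (p -> Dia not p) is true, so Box p or Box (p -> Dia not p) is true.
    At s5: Box p requires p at every successor {s1, s2, s3, s4, s5, s7, s9}.
      p fails at s1, so Box p is false at s5.
    At s5: Box (p -> Dia not p) requires p -> Dia not p at every successor {s1, s2, s3, s4, s5, s7, s9}.
      At s1: p -> Dia not p is true.
      At s2: p -> Dia not p is true.
      At s3: p -> Dia not p is true.
      At s4: p -> Dia not p is true.
      At s5: p -> Dia not p is true.
      At s7: p -> Dia not p is true.
      At s9: p -> Dia not p is true.
    So Box (p -> Dia not p) is true at s5.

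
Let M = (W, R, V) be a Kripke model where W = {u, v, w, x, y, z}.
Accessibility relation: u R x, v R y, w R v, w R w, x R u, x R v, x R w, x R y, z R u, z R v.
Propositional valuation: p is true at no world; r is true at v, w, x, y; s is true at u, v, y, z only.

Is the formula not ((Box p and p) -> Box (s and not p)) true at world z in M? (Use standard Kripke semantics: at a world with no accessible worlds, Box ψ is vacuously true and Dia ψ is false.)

No

At z: (Box p and p) -> Box (s and not p) is true, so not ((Box p and p) -> Box (s and not p)) is false.
  At z: Box p and p is false, Box (s and not p) is true, so (Box p and p) -> Box (s and not p) is true.
    At z: Box p is false, p is false, so Box p and p is false.
      At z: Box p requires p at every successor {u, v}.
        p fails at u, so Box p is false at z.
    At z: Box (s and not p) requires s and not p at every successor {u, v}.
      At u: s and not p is true.
      At v: s and not p is true.
    So Box (s and not p) is true at z.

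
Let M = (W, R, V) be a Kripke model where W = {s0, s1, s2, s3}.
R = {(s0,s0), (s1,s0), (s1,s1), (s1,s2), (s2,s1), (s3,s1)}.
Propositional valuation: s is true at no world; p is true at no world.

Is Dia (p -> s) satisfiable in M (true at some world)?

Recall that Dia ψ holds at a world iff ψ holds at some accessible world.
Let φ = Dia (p -> s). Evaluate φ at each world:
  s0 (successors {s0}): φ is true.
  s1 (successors {s0, s1, s2}): φ is true.
  s2 (successors {s1}): φ is true.
  s3 (successors {s1}): φ is true.
Detail at s0 (witness):
  At s0: Dia (p -> s) requires p -> s at some successor in {s0}.
    p -> s holds at s0, so Dia (p -> s) is true at s0.

Yes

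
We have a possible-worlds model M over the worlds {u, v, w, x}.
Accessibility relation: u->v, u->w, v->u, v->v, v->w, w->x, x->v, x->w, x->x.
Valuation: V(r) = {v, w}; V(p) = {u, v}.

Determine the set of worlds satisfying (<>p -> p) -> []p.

x

Let φ = (<>p -> p) -> []p. Evaluate φ at each world:
  u (successors {v, w}): φ is false.
  v (successors {u, v, w}): φ is false.
  w (successors {x}): φ is false.
  x (successors {v, w, x}): φ is true.
For instance, at w:
  At w: <>p -> p is true, []p is false, so (<>p -> p) -> []p is false.
    At w: <>p is false, p is false, so <>p -> p is true.
      At w: <>p requires p at some successor in {x}.
        At x: p is false.
      So <>p is false at w.
    At w: []p requires p at every successor {x}.
      p fails at x, so []p is false at w.
Satisfying worlds: {x}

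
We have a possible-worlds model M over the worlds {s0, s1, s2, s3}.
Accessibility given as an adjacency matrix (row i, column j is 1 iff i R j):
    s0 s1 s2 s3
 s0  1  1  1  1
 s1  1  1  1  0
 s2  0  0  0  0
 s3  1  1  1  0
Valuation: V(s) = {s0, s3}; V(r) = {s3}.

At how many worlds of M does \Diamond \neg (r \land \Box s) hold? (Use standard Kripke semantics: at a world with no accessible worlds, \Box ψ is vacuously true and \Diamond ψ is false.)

3

Recall that \Box ψ holds at a world iff ψ holds at every accessible world, and \Diamond ψ holds iff ψ holds at some accessible world.
Let φ = \Diamond \neg (r \land \Box s). Evaluate φ at each world:
  s0 (successors {s0, s1, s2, s3}): φ is true.
  s1 (successors {s0, s1, s2}): φ is true.
  s2 (successors ∅): φ is false.
  s3 (successors {s0, s1, s2}): φ is true.
For instance, at s1:
  At s1: \Diamond \neg (r \land \Box s) requires \neg (r \land \Box s) at some successor in {s0, s1, s2}.
    \neg (r \land \Box s) holds at s0, so \Diamond \neg (r \land \Box s) is true at s1.
      At s0: r \land \Box s is false, so \neg (r \land \Box s) is true.
Satisfying worlds: {s0, s1, s3}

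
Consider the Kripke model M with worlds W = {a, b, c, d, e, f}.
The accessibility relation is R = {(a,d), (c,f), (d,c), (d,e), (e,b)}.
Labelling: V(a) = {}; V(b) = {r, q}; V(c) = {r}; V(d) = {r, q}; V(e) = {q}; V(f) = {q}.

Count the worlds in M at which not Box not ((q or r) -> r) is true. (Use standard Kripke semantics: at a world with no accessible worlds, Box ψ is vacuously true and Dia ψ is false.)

Let φ = not Box not ((q or r) -> r). Evaluate φ at each world:
  a (successors {d}): φ is true.
  b (successors ∅): φ is false.
  c (successors {f}): φ is false.
  d (successors {c, e}): φ is true.
  e (successors {b}): φ is true.
  f (successors ∅): φ is false.
For instance, at d:
  At d: Box not ((q or r) -> r) is false, so not Box not ((q or r) -> r) is true.
    At d: Box not ((q or r) -> r) requires not ((q or r) -> r) at every successor {c, e}.
      not ((q or r) -> r) fails at c, so Box not ((q or r) -> r) is false at d.
Satisfying worlds: {a, d, e}

3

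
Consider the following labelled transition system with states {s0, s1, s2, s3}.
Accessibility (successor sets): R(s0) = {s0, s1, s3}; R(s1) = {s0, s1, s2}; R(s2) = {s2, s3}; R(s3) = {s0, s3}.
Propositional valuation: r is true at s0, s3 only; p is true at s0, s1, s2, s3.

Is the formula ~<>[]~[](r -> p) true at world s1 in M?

At s1: <>[]~[](r -> p) is false, so ~<>[]~[](r -> p) is true.
  At s1: <>[]~[](r -> p) requires []~[](r -> p) at some successor in {s0, s1, s2}.
    At s0: []~[](r -> p) is false.
    At s1: []~[](r -> p) is false.
    At s2: []~[](r -> p) is false.
  So <>[]~[](r -> p) is false at s1.

Yes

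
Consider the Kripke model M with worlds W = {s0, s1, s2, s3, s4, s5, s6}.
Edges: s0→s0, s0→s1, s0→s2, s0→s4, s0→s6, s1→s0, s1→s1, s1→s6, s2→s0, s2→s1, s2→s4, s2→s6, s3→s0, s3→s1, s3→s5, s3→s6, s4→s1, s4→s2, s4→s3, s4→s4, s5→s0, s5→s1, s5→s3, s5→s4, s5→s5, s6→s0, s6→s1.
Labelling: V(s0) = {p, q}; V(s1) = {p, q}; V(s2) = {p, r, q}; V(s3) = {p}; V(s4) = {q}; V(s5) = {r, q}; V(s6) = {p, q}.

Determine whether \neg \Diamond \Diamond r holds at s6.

No

Recall that \Diamond ψ holds at a world iff ψ holds at some accessible world.
At s6: \Diamond \Diamond r is true, so \neg \Diamond \Diamond r is false.
  At s6: \Diamond \Diamond r requires \Diamond r at some successor in {s0, s1}.
    \Diamond r holds at s0, so \Diamond \Diamond r is true at s6.
      At s0: \Diamond r requires r at some successor in {s0, s1, s2, s4, s6}.
        r holds at s2, so \Diamond r is true at s0.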